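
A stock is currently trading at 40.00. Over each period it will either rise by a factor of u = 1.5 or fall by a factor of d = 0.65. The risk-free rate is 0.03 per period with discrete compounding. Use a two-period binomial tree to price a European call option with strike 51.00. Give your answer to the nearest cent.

Risk-neutral probability p = (1 + 0.03 − 0.65)/(1.5 − 0.65) = 0.3800/0.8500 = 0.4471
Terminal stock prices: S_uu = 90, S_ud = 39, S_dd = 16.9
Terminal payoffs (S − K): max(39, 0) = 39, max(-12, 0) = 0, max(-34.1, 0) = 0
Node u (S = 60): V_u = 1/1.03·[0.4471·39.0000 + 0.5529·0.0000] = 16.9275
Node d (S = 26): V_d = 1/1.03·[0.4471·0.0000 + 0.5529·0.0000] = 0.0000
Node 0 (S = 40): V_0 = 1/1.03·[0.4471·16.9275 + 0.5529·0.0000] = 7.3472

7.35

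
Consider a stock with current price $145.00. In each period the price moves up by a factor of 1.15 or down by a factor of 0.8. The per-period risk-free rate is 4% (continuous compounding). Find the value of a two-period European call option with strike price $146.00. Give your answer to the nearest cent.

$20.00

Risk-neutral probability p = (e^0.04 − 0.8)/(1.15 − 0.8) = 0.2408/0.3500 = 0.6880
Terminal stock prices: S_uu = 191.8, S_ud = 133.4, S_dd = 92.8
Terminal payoffs (S − K): max(45.76, 0) = 45.76, max(-12.6, 0) = 0, max(-53.2, 0) = 0
Node u (S = 166.8): V_u = e^(−0.04)·[0.6880·45.7625 + 0.3120·0.0000] = 30.2514
Node d (S = 116): V_d = e^(−0.04)·[0.6880·0.0000 + 0.3120·0.0000] = 0.0000
Node 0 (S = 145): V_0 = e^(−0.04)·[0.6880·30.2514 + 0.3120·0.0000] = 19.9978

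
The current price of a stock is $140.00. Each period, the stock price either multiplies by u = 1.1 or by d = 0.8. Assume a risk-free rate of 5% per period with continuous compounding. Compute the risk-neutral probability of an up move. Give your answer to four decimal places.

Risk-neutral probability p = (e^0.05 − 0.8)/(1.1 − 0.8) = 0.2513/0.3000 = 0.8376

p = 0.8376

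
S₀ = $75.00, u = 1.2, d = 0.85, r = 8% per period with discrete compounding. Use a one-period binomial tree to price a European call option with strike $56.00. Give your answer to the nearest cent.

$23.15

Risk-neutral probability p = (1 + 0.08 − 0.85)/(1.2 − 0.85) = 0.2300/0.3500 = 0.6571
Terminal stock prices: S_u = 90, S_d = 63.75
Terminal payoffs (S − K): max(34, 0) = 34, max(7.75, 0) = 7.75
Node 0 (S = 75): V_0 = 1/1.08·[0.6571·34.0000 + 0.3429·7.7500] = 23.1481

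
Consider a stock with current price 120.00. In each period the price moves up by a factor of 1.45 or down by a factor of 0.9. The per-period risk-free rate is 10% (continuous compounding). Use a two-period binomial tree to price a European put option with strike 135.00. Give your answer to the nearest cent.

Risk-neutral probability p = (e^0.1 − 0.9)/(1.45 − 0.9) = 0.2052/0.5500 = 0.3730
Terminal stock prices: S_uu = 252.3, S_ud = 156.6, S_dd = 97.2
Terminal payoffs (K − S): max(-117.3, 0) = 0, max(-21.6, 0) = 0, max(37.8, 0) = 37.8
Node u (S = 174): V_u = e^(−0.1)·[0.3730·0.0000 + 0.6270·0.0000] = 0.0000
Node d (S = 108): V_d = e^(−0.1)·[0.3730·0.0000 + 0.6270·37.8000] = 21.4439
Node 0 (S = 120): V_0 = e^(−0.1)·[0.3730·0.0000 + 0.6270·21.4439] = 12.1651

12.17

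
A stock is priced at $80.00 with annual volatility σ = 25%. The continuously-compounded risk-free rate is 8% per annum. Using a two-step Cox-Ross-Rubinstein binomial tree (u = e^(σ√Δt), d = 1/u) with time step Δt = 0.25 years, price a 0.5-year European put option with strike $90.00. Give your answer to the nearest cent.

$10.16

CRR parameters: u = e^(σ√Δt) = e^(0.25·√0.25) = 1.1331, d = 1/u = 0.8825
Per-period rate: rΔt = 0.08·0.25 = 0.02, so R = e^0.02 = 1.0202
Risk-neutral probability p = (e^0.02 − 0.8825)/(1.1331 − 0.8825) = 0.1377/0.2507 = 0.5494
Terminal stock prices: S_uu = 102.7, S_ud = 80, S_dd = 62.3
Terminal payoffs (K − S): max(-12.72, 0) = 0, max(10, 0) = 10, max(27.7, 0) = 27.7
Node u (S = 90.65): V_u = e^(−0.02)·[0.5494·0.0000 + 0.4506·10.0000] = 4.4169
Node d (S = 70.6): V_d = e^(−0.02)·[0.5494·10.0000 + 0.4506·27.6959] = 17.6181
Node 0 (S = 80): V_0 = e^(−0.02)·[0.5494·4.4169 + 0.4506·17.6181] = 10.1603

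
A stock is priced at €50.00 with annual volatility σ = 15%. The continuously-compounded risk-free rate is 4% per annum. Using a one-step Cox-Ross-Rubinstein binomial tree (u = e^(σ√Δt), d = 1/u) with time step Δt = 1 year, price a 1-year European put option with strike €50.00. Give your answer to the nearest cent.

€2.69

CRR parameters: u = e^(σ√Δt) = e^(0.15·√1) = 1.1618, d = 1/u = 0.8607
Per-period rate: rΔt = 0.04·1 = 0.04, so R = e^0.04 = 1.0408
Risk-neutral probability p = (e^0.04 − 0.8607)/(1.1618 − 0.8607) = 0.1801/0.3011 = 0.5981
Terminal stock prices: S_u = 58.09, S_d = 43.04
Terminal payoffs (K − S): max(-8.092, 0) = 0, max(6.965, 0) = 6.965
Node 0 (S = 50): V_0 = e^(−0.04)·[0.5981·0.0000 + 0.4019·6.9646] = 2.6893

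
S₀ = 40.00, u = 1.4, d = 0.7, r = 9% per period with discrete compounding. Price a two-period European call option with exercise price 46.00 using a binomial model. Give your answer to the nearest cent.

8.46

Risk-neutral probability p = (1 + 0.09 − 0.7)/(1.4 − 0.7) = 0.3900/0.7000 = 0.5571
Terminal stock prices: S_uu = 78.4, S_ud = 39.2, S_dd = 19.6
Terminal payoffs (S − K): max(32.4, 0) = 32.4, max(-6.8, 0) = 0, max(-26.4, 0) = 0
Node u (S = 56): V_u = 1/1.09·[0.5571·32.4000 + 0.4429·0.0000] = 16.5609
Node d (S = 28): V_d = 1/1.09·[0.5571·0.0000 + 0.4429·0.0000] = 0.0000
Node 0 (S = 40): V_0 = 1/1.09·[0.5571·16.5609 + 0.4429·0.0000] = 8.4650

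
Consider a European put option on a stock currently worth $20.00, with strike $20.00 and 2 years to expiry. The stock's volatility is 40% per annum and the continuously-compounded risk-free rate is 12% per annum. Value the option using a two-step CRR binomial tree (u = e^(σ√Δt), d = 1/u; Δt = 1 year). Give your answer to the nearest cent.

$1.70

CRR parameters: u = e^(σ√Δt) = e^(0.4·√1) = 1.4918, d = 1/u = 0.6703
Per-period rate: rΔt = 0.12·1 = 0.12, so R = e^0.12 = 1.1275
Risk-neutral probability p = (e^0.12 − 0.6703)/(1.4918 − 0.6703) = 0.4572/0.8215 = 0.5565
Terminal stock prices: S_uu = 44.51, S_ud = 20, S_dd = 8.987
Terminal payoffs (K − S): max(-24.51, 0) = 0, max(0, 0) = 0, max(11.01, 0) = 11.01
Node u (S = 29.84): V_u = e^(−0.12)·[0.5565·0.0000 + 0.4435·0.0000] = 0.0000
Node d (S = 13.41): V_d = e^(−0.12)·[0.5565·0.0000 + 0.4435·11.0134] = 4.3320
Node 0 (S = 20): V_0 = e^(−0.12)·[0.5565·0.0000 + 0.4435·4.3320] = 1.7039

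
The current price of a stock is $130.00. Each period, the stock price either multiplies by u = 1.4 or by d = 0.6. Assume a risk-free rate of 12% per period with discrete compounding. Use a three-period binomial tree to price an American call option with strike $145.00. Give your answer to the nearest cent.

Risk-neutral probability p = (1 + 0.12 − 0.6)/(1.4 − 0.6) = 0.5200/0.8000 = 0.6500
Terminal stock prices: S_uuu = 356.7, S_uud = 152.9, S_udd = 65.52, S_ddd = 28.08
Terminal payoffs (S − K): max(211.7, 0) = 211.7, max(7.88, 0) = 7.88, max(-79.48, 0) = 0, max(-116.9, 0) = 0
Node uu (S = 254.8): continuation = 1/1.12·[0.6500·211.7200 + 0.3500·7.8800] = 125.3357; exercise value = 109.8000 ≤ continuation, so V_uu = 125.3357
Node ud (S = 109.2): continuation = 1/1.12·[0.6500·7.8800 + 0.3500·0.0000] = 4.5732; exercise value = 0.0000 ≤ continuation, so V_ud = 4.5732
Node dd (S = 46.8): continuation = 1/1.12·[0.6500·0.0000 + 0.3500·0.0000] = 0.0000; exercise value = 0.0000 ≤ continuation, so V_dd = 0.0000
Node u (S = 182): continuation = 1/1.12·[0.6500·125.3357 + 0.3500·4.5732] = 74.1686; exercise value = 37.0000 ≤ continuation, so V_u = 74.1686
Node d (S = 78): continuation = 1/1.12·[0.6500·4.5732 + 0.3500·0.0000] = 2.6541; exercise value = 0.0000 ≤ continuation, so V_d = 2.6541
Node 0 (S = 130): continuation = 1/1.12·[0.6500·74.1686 + 0.3500·2.6541] = 43.8737; exercise value = 0.0000 ≤ continuation, so V_0 = 43.8737

$43.87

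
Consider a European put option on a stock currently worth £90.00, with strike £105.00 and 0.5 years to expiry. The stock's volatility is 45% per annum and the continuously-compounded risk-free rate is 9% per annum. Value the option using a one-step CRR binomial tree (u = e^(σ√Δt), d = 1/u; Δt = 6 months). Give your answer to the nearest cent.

CRR parameters: u = e^(σ√Δt) = e^(0.45·√0.5) = 1.3746, d = 1/u = 0.7275
Per-period rate: rΔt = 0.09·0.5 = 0.045, so R = e^0.045 = 1.0460
Risk-neutral probability p = (e^0.045 − 0.7275)/(1.3746 − 0.7275) = 0.3186/0.6472 = 0.4922
Terminal stock prices: S_u = 123.7, S_d = 65.47
Terminal payoffs (K − S): max(-18.72, 0) = 0, max(39.53, 0) = 39.53
Node 0 (S = 90): V_0 = e^(−0.045)·[0.4922·0.0000 + 0.5078·39.5287] = 19.1881

£19.19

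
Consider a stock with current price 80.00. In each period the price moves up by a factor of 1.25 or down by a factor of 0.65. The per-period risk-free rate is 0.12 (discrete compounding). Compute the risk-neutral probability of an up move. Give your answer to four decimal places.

p = 0.7833

Risk-neutral probability p = (1 + 0.12 − 0.65)/(1.25 − 0.65) = 0.4700/0.6000 = 0.7833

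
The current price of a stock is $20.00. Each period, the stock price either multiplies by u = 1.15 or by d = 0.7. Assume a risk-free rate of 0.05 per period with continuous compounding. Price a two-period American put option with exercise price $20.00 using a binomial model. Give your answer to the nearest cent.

Risk-neutral probability p = (e^0.05 − 0.7)/(1.15 − 0.7) = 0.3513/0.4500 = 0.7806
Terminal stock prices: S_uu = 26.45, S_ud = 16.1, S_dd = 9.8
Terminal payoffs (K − S): max(-6.45, 0) = 0, max(3.9, 0) = 3.9, max(10.2, 0) = 10.2
Node u (S = 23): continuation = e^(−0.05)·[0.7806·0.0000 + 0.2194·3.9000] = 0.8139; exercise value = 0.0000 ≤ continuation, so V_u = 0.8139
Node d (S = 14): continuation = e^(−0.05)·[0.7806·3.9000 + 0.2194·10.2000] = 5.0246; exercise value = 6.0000 > continuation, so V_d = 6.0000 (exercise)
Node 0 (S = 20): continuation = e^(−0.05)·[0.7806·0.8139 + 0.2194·6.0000] = 1.8565; exercise value = 0.0000 ≤ continuation, so V_0 = 1.8565

$1.86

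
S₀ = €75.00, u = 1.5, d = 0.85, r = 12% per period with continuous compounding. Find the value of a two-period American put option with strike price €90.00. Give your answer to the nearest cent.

€15.00

Risk-neutral probability p = (e^0.12 − 0.85)/(1.5 − 0.85) = 0.2775/0.6500 = 0.4269
Terminal stock prices: S_uu = 168.8, S_ud = 95.62, S_dd = 54.19
Terminal payoffs (K − S): max(-78.75, 0) = 0, max(-5.625, 0) = 0, max(35.81, 0) = 35.81
Node u (S = 112.5): continuation = e^(−0.12)·[0.4269·0.0000 + 0.5731·0.0000] = 0.0000; exercise value = 0.0000 ≤ continuation, so V_u = 0.0000
Node d (S = 63.75): continuation = e^(−0.12)·[0.4269·0.0000 + 0.5731·35.8125] = 18.2027; exercise value = 26.2500 > continuation, so V_d = 26.2500 (exercise)
Node 0 (S = 75): continuation = e^(−0.12)·[0.4269·0.0000 + 0.5731·26.2500] = 13.3423; exercise value = 15.0000 > continuation, so V_0 = 15.0000 (exercise)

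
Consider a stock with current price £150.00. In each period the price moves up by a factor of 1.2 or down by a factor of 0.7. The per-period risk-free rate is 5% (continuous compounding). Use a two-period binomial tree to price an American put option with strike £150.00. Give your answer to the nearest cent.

Risk-neutral probability p = (e^0.05 − 0.7)/(1.2 − 0.7) = 0.3513/0.5000 = 0.7025
Terminal stock prices: S_uu = 216, S_ud = 126, S_dd = 73.5
Terminal payoffs (K − S): max(-66, 0) = 0, max(24, 0) = 24, max(76.5, 0) = 76.5
Node u (S = 180): continuation = e^(−0.05)·[0.7025·0.0000 + 0.2975·24.0000] = 6.7908; exercise value = 0.0000 ≤ continuation, so V_u = 6.7908
Node d (S = 105): continuation = e^(−0.05)·[0.7025·24.0000 + 0.2975·76.5000] = 37.6844; exercise value = 45.0000 > continuation, so V_d = 45.0000 (exercise)
Node 0 (S = 150): continuation = e^(−0.05)·[0.7025·6.7908 + 0.2975·45.0000] = 17.2709; exercise value = 0.0000 ≤ continuation, so V_0 = 17.2709

£17.27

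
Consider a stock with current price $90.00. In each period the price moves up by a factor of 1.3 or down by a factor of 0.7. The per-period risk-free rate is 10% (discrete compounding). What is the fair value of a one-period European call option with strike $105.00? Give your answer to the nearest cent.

Risk-neutral probability p = (1 + 0.1 − 0.7)/(1.3 − 0.7) = 0.4000/0.6000 = 0.6667
Terminal stock prices: S_u = 117, S_d = 63
Terminal payoffs (S − K): max(12, 0) = 12, max(-42, 0) = 0
Node 0 (S = 90): V_0 = 1/1.1·[0.6667·12.0000 + 0.3333·0.0000] = 7.2727

$7.27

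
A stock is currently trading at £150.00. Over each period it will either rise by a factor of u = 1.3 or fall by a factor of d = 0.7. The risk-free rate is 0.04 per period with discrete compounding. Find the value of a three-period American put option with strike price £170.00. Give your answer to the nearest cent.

Risk-neutral probability p = (1 + 0.04 − 0.7)/(1.3 − 0.7) = 0.3400/0.6000 = 0.5667
Terminal stock prices: S_uuu = 329.6, S_uud = 177.5, S_udd = 95.55, S_ddd = 51.45
Terminal payoffs (K − S): max(-159.6, 0) = 0, max(-7.45, 0) = 0, max(74.45, 0) = 74.45, max(118.6, 0) = 118.6
Node uu (S = 253.5): continuation = 1/1.04·[0.5667·0.0000 + 0.4333·0.0000] = 0.0000; exercise value = 0.0000 ≤ continuation, so V_uu = 0.0000
Node ud (S = 136.5): continuation = 1/1.04·[0.5667·0.0000 + 0.4333·74.4500] = 31.0208; exercise value = 33.5000 > continuation, so V_ud = 33.5000 (exercise)
Node dd (S = 73.5): continuation = 1/1.04·[0.5667·74.4500 + 0.4333·118.5500] = 89.9615; exercise value = 96.5000 > continuation, so V_dd = 96.5000 (exercise)
Node u (S = 195): continuation = 1/1.04·[0.5667·0.0000 + 0.4333·33.5000] = 13.9583; exercise value = 0.0000 ≤ continuation, so V_u = 13.9583
Node d (S = 105): continuation = 1/1.04·[0.5667·33.5000 + 0.4333·96.5000] = 58.4615; exercise value = 65.0000 > continuation, so V_d = 65.0000 (exercise)
Node 0 (S = 150): continuation = 1/1.04·[0.5667·13.9583 + 0.4333·65.0000] = 34.6888; exercise value = 20.0000 ≤ continuation, so V_0 = 34.6888

£34.69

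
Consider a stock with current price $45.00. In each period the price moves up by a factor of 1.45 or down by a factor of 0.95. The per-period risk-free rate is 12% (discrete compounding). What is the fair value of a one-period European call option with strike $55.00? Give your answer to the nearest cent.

$3.11

Risk-neutral probability p = (1 + 0.12 − 0.95)/(1.45 − 0.95) = 0.1700/0.5000 = 0.3400
Terminal stock prices: S_u = 65.25, S_d = 42.75
Terminal payoffs (S − K): max(10.25, 0) = 10.25, max(-12.25, 0) = 0
Node 0 (S = 45): V_0 = 1/1.12·[0.3400·10.2500 + 0.6600·0.0000] = 3.1116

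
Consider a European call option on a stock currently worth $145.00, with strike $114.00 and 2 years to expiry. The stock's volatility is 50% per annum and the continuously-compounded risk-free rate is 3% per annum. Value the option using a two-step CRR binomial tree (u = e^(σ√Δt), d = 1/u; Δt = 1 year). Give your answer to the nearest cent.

$57.74

CRR parameters: u = e^(σ√Δt) = e^(0.5·√1) = 1.6487, d = 1/u = 0.6065
Per-period rate: rΔt = 0.03·1 = 0.03, so R = e^0.03 = 1.0305
Risk-neutral probability p = (e^0.03 − 0.6065)/(1.6487 − 0.6065) = 0.4239/1.0422 = 0.4068
Terminal stock prices: S_uu = 394.2, S_ud = 145, S_dd = 53.34
Terminal payoffs (S − K): max(280.2, 0) = 280.2, max(31, 0) = 31, max(-60.66, 0) = 0
Node u (S = 239.1): V_u = e^(−0.03)·[0.4068·280.1509 + 0.5932·31.0000] = 128.4338
Node d (S = 87.95): V_d = e^(−0.03)·[0.4068·31.0000 + 0.5932·0.0000] = 12.2370
Node 0 (S = 145): V_0 = e^(−0.03)·[0.4068·128.4338 + 0.5932·12.2370] = 57.7429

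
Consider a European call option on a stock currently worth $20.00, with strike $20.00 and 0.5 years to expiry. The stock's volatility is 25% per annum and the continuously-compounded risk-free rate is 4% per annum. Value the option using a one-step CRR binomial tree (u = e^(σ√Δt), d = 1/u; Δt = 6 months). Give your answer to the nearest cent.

$1.94

CRR parameters: u = e^(σ√Δt) = e^(0.25·√0.5) = 1.1934, d = 1/u = 0.8380
Per-period rate: rΔt = 0.04·0.5 = 0.02, so R = e^0.02 = 1.0202
Risk-neutral probability p = (e^0.02 − 0.8380)/(1.1934 − 0.8380) = 0.1822/0.3554 = 0.5128
Terminal stock prices: S_u = 23.87, S_d = 16.76
Terminal payoffs (S − K): max(3.867, 0) = 3.867, max(-3.241, 0) = 0
Node 0 (S = 20): V_0 = e^(−0.02)·[0.5128·3.8673 + 0.4872·0.0000] = 1.9437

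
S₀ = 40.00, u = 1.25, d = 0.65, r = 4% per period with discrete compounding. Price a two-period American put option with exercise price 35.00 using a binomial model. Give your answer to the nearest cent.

Risk-neutral probability p = (1 + 0.04 − 0.65)/(1.25 − 0.65) = 0.3900/0.6000 = 0.6500
Terminal stock prices: S_uu = 62.5, S_ud = 32.5, S_dd = 16.9
Terminal payoffs (K − S): max(-27.5, 0) = 0, max(2.5, 0) = 2.5, max(18.1, 0) = 18.1
Node u (S = 50): continuation = 1/1.04·[0.6500·0.0000 + 0.3500·2.5000] = 0.8413; exercise value = 0.0000 ≤ continuation, so V_u = 0.8413
Node d (S = 26): continuation = 1/1.04·[0.6500·2.5000 + 0.3500·18.1000] = 7.6538; exercise value = 9.0000 > continuation, so V_d = 9.0000 (exercise)
Node 0 (S = 40): continuation = 1/1.04·[0.6500·0.8413 + 0.3500·9.0000] = 3.5547; exercise value = 0.0000 ≤ continuation, so V_0 = 3.5547

3.55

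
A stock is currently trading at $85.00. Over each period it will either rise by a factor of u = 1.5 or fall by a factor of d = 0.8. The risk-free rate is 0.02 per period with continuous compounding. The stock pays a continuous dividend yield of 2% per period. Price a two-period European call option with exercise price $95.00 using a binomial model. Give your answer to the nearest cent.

$10.29

Per-period risk-free factor R = e^0.02 = 1.0202; dividend-adjusted growth = e^(0.02−0.02) = 1.0000.
Risk-neutral probability p = (1.0000 − 0.8)/(1.5 − 0.8) = 0.2000/0.7000 = 0.2857
Terminal stock prices: S_uu = 191.2, S_ud = 102, S_dd = 54.4
Terminal payoffs (S − K): max(96.25, 0) = 96.25, max(7, 0) = 7, max(-40.6, 0) = 0
Node u (S = 127.5): V_u = e^(−0.02)·[0.2857·96.2500 + 0.7143·7.0000] = 31.8565
Node d (S = 68): V_d = e^(−0.02)·[0.2857·7.0000 + 0.7143·0.0000] = 1.9604
Node 0 (S = 85): V_0 = e^(−0.02)·[0.2857·31.8565 + 0.7143·1.9604] = 10.2942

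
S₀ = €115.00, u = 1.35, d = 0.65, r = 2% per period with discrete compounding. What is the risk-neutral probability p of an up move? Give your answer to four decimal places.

p = 0.5286

Risk-neutral probability p = (1 + 0.02 − 0.65)/(1.35 − 0.65) = 0.3700/0.7000 = 0.5286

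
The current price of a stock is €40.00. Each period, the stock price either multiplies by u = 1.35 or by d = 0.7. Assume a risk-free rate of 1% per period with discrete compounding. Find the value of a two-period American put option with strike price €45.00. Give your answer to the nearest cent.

Risk-neutral probability p = (1 + 0.01 − 0.7)/(1.35 − 0.7) = 0.3100/0.6500 = 0.4769
Terminal stock prices: S_uu = 72.9, S_ud = 37.8, S_dd = 19.6
Terminal payoffs (K − S): max(-27.9, 0) = 0, max(7.2, 0) = 7.2, max(25.4, 0) = 25.4
Node u (S = 54): continuation = 1/1.01·[0.4769·0.0000 + 0.5231·7.2000] = 3.7289; exercise value = 0.0000 ≤ continuation, so V_u = 3.7289
Node d (S = 28): continuation = 1/1.01·[0.4769·7.2000 + 0.5231·25.4000] = 16.5545; exercise value = 17.0000 > continuation, so V_d = 17.0000 (exercise)
Node 0 (S = 40): continuation = 1/1.01·[0.4769·3.7289 + 0.5231·17.0000] = 10.5650; exercise value = 5.0000 ≤ continuation, so V_0 = 10.5650

€10.57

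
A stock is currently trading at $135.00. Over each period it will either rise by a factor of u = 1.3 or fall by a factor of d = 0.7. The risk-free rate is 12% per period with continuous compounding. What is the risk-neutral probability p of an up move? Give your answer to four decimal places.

Risk-neutral probability p = (e^0.12 − 0.7)/(1.3 − 0.7) = 0.4275/0.6000 = 0.7125

p = 0.7125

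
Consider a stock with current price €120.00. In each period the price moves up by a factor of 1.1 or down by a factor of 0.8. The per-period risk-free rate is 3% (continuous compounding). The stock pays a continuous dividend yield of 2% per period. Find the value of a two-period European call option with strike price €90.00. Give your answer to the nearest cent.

€31.65

Per-period risk-free factor R = e^0.03 = 1.0305; dividend-adjusted growth = e^(0.03−0.02) = 1.0101.
Risk-neutral probability p = (1.0101 − 0.8)/(1.1 − 0.8) = 0.2101/0.3000 = 0.7002
Terminal stock prices: S_uu = 145.2, S_ud = 105.6, S_dd = 76.8
Terminal payoffs (S − K): max(55.2, 0) = 55.2, max(15.6, 0) = 15.6, max(-13.2, 0) = 0
Node u (S = 132): V_u = e^(−0.03)·[0.7002·55.2000 + 0.2998·15.6000] = 42.0461
Node d (S = 96): V_d = e^(−0.03)·[0.7002·15.6000 + 0.2998·0.0000] = 10.5998
Node 0 (S = 120): V_0 = e^(−0.03)·[0.7002·42.0461 + 0.2998·10.5998] = 31.6535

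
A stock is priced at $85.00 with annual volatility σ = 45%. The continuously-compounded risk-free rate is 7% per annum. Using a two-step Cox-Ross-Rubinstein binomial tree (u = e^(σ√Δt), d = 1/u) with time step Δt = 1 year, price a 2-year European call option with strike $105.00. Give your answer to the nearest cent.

$19.75

CRR parameters: u = e^(σ√Δt) = e^(0.45·√1) = 1.5683, d = 1/u = 0.6376
Per-period rate: rΔt = 0.07·1 = 0.07, so R = e^0.07 = 1.0725
Risk-neutral probability p = (e^0.07 − 0.6376)/(1.5683 − 0.6376) = 0.4349/0.9307 = 0.4673
Terminal stock prices: S_uu = 209.1, S_ud = 85, S_dd = 34.56
Terminal payoffs (S − K): max(104.1, 0) = 104.1, max(-20, 0) = 0, max(-70.44, 0) = 0
Node u (S = 133.3): V_u = e^(−0.07)·[0.4673·104.0663 + 0.5327·0.0000] = 45.3395
Node d (S = 54.2): V_d = e^(−0.07)·[0.4673·0.0000 + 0.5327·0.0000] = 0.0000
Node 0 (S = 85): V_0 = e^(−0.07)·[0.4673·45.3395 + 0.5327·0.0000] = 19.7535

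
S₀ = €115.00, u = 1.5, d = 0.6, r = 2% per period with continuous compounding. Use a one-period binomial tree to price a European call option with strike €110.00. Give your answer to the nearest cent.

Risk-neutral probability p = (e^0.02 − 0.6)/(1.5 − 0.6) = 0.4202/0.9000 = 0.4669
Terminal stock prices: S_u = 172.5, S_d = 69
Terminal payoffs (S − K): max(62.5, 0) = 62.5, max(-41, 0) = 0
Node 0 (S = 115): V_0 = e^(−0.02)·[0.4669·62.5000 + 0.5331·0.0000] = 28.6028

€28.60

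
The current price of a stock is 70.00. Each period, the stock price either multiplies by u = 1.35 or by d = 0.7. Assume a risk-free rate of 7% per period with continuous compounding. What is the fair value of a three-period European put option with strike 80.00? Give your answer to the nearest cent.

Risk-neutral probability p = (e^0.07 − 0.7)/(1.35 − 0.7) = 0.3725/0.6500 = 0.5731
Terminal stock prices: S_uuu = 172.2, S_uud = 89.3, S_udd = 46.3, S_ddd = 24.01
Terminal payoffs (K − S): max(-92.23, 0) = 0, max(-9.303, 0) = 0, max(33.7, 0) = 33.7, max(55.99, 0) = 55.99
Node uu (S = 127.6): V_uu = e^(−0.07)·[0.5731·0.0000 + 0.4269·0.0000] = 0.0000
Node ud (S = 66.15): V_ud = e^(−0.07)·[0.5731·0.0000 + 0.4269·33.6950] = 13.4123
Node dd (S = 34.3): V_dd = e^(−0.07)·[0.5731·33.6950 + 0.4269·55.9900] = 40.2915
Node u (S = 94.5): V_u = e^(−0.07)·[0.5731·0.0000 + 0.4269·13.4123] = 5.3387
Node d (S = 49): V_d = e^(−0.07)·[0.5731·13.4123 + 0.4269·40.2915] = 23.2048
Node 0 (S = 70): V_0 = e^(−0.07)·[0.5731·5.3387 + 0.4269·23.2048] = 12.0893

12.09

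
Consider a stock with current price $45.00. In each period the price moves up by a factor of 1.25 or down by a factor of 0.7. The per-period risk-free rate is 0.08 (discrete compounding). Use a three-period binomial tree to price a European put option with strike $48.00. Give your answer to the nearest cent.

Risk-neutral probability p = (1 + 0.08 − 0.7)/(1.25 − 0.7) = 0.3800/0.5500 = 0.6909
Terminal stock prices: S_uuu = 87.89, S_uud = 49.22, S_udd = 27.56, S_ddd = 15.43
Terminal payoffs (K − S): max(-39.89, 0) = 0, max(-1.219, 0) = 0, max(20.44, 0) = 20.44, max(32.57, 0) = 32.57
Node uu (S = 70.31): V_uu = 1/1.08·[0.6909·0.0000 + 0.3091·0.0000] = 0.0000
Node ud (S = 39.38): V_ud = 1/1.08·[0.6909·0.0000 + 0.3091·20.4375] = 5.8491
Node dd (S = 22.05): V_dd = 1/1.08·[0.6909·20.4375 + 0.3091·32.5650] = 22.3944
Node u (S = 56.25): V_u = 1/1.08·[0.6909·0.0000 + 0.3091·5.8491] = 1.6740
Node d (S = 31.5): V_d = 1/1.08·[0.6909·5.8491 + 0.3091·22.3944] = 10.1510
Node 0 (S = 45): V_0 = 1/1.08·[0.6909·1.6740 + 0.3091·10.1510] = 3.9761

$3.98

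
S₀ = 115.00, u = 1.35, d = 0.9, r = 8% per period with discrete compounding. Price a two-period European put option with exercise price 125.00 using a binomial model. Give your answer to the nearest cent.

Risk-neutral probability p = (1 + 0.08 − 0.9)/(1.35 − 0.9) = 0.1800/0.4500 = 0.4000
Terminal stock prices: S_uu = 209.6, S_ud = 139.7, S_dd = 93.15
Terminal payoffs (K − S): max(-84.59, 0) = 0, max(-14.72, 0) = 0, max(31.85, 0) = 31.85
Node u (S = 155.2): V_u = 1/1.08·[0.4000·0.0000 + 0.6000·0.0000] = 0.0000
Node d (S = 103.5): V_d = 1/1.08·[0.4000·0.0000 + 0.6000·31.8500] = 17.6944
Node 0 (S = 115): V_0 = 1/1.08·[0.4000·0.0000 + 0.6000·17.6944] = 9.8302

9.83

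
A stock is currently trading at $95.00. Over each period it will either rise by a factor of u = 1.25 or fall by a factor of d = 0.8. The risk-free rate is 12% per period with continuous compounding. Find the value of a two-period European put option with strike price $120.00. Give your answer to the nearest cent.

$11.24

Risk-neutral probability p = (e^0.12 − 0.8)/(1.25 − 0.8) = 0.3275/0.4500 = 0.7278
Terminal stock prices: S_uu = 148.4, S_ud = 95, S_dd = 60.8
Terminal payoffs (K − S): max(-28.44, 0) = 0, max(25, 0) = 25, max(59.2, 0) = 59.2
Node u (S = 118.8): V_u = e^(−0.12)·[0.7278·0.0000 + 0.2722·25.0000] = 6.0361
Node d (S = 76): V_d = e^(−0.12)·[0.7278·25.0000 + 0.2722·59.2000] = 30.4305
Node 0 (S = 95): V_0 = e^(−0.12)·[0.7278·6.0361 + 0.2722·30.4305] = 11.2435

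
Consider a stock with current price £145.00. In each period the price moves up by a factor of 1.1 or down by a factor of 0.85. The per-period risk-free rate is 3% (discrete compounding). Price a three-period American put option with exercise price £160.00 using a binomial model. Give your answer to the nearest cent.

£16.08

Risk-neutral probability p = (1 + 0.03 − 0.85)/(1.1 − 0.85) = 0.1800/0.2500 = 0.7200
Terminal stock prices: S_uuu = 193, S_uud = 149.1, S_udd = 115.2, S_ddd = 89.05
Terminal payoffs (K − S): max(-33, 0) = 0, max(10.87, 0) = 10.87, max(44.76, 0) = 44.76, max(70.95, 0) = 70.95
Node uu (S = 175.5): continuation = 1/1.03·[0.7200·0.0000 + 0.2800·10.8675] = 2.9543; exercise value = 0.0000 ≤ continuation, so V_uu = 2.9543
Node ud (S = 135.6): continuation = 1/1.03·[0.7200·10.8675 + 0.2800·44.7613] = 19.7648; exercise value = 24.4250 > continuation, so V_ud = 24.4250 (exercise)
Node dd (S = 104.8): continuation = 1/1.03·[0.7200·44.7613 + 0.2800·70.9519] = 50.5773; exercise value = 55.2375 > continuation, so V_dd = 55.2375 (exercise)
Node u (S = 159.5): continuation = 1/1.03·[0.7200·2.9543 + 0.2800·24.4250] = 8.7049; exercise value = 0.5000 ≤ continuation, so V_u = 8.7049
Node d (S = 123.2): continuation = 1/1.03·[0.7200·24.4250 + 0.2800·55.2375] = 32.0898; exercise value = 36.7500 > continuation, so V_d = 36.7500 (exercise)
Node 0 (S = 145): continuation = 1/1.03·[0.7200·8.7049 + 0.2800·36.7500] = 16.0753; exercise value = 15.0000 ≤ continuation, so V_0 = 16.0753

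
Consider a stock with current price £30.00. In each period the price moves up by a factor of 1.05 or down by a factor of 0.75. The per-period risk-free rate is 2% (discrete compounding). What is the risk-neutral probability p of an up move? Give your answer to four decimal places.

Risk-neutral probability p = (1 + 0.02 − 0.75)/(1.05 − 0.75) = 0.2700/0.3000 = 0.9000

p = 0.9000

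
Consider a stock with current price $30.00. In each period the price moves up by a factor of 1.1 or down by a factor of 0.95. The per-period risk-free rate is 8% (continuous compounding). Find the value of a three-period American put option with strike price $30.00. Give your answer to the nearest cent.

Risk-neutral probability p = (e^0.08 − 0.95)/(1.1 − 0.95) = 0.1333/0.1500 = 0.8886
Terminal stock prices: S_uuu = 39.93, S_uud = 34.48, S_udd = 29.78, S_ddd = 25.72
Terminal payoffs (K − S): max(-9.93, 0) = 0, max(-4.485, 0) = 0, max(0.2175, 0) = 0.2175, max(4.279, 0) = 4.279
Node uu (S = 36.3): continuation = e^(−0.08)·[0.8886·0.0000 + 0.1114·0.0000] = 0.0000; exercise value = 0.0000 ≤ continuation, so V_uu = 0.0000
Node ud (S = 31.35): continuation = e^(−0.08)·[0.8886·0.0000 + 0.1114·0.2175] = 0.0224; exercise value = 0.0000 ≤ continuation, so V_ud = 0.0224
Node dd (S = 27.07): continuation = e^(−0.08)·[0.8886·0.2175 + 0.1114·4.2788] = 0.6185; exercise value = 2.9250 > continuation, so V_dd = 2.9250 (exercise)
Node u (S = 33): continuation = e^(−0.08)·[0.8886·0.0000 + 0.1114·0.0224] = 0.0023; exercise value = 0.0000 ≤ continuation, so V_u = 0.0023
Node d (S = 28.5): continuation = e^(−0.08)·[0.8886·0.0224 + 0.1114·2.9250] = 0.3192; exercise value = 1.5000 > continuation, so V_d = 1.5000 (exercise)
Node 0 (S = 30): continuation = e^(−0.08)·[0.8886·0.0023 + 0.1114·1.5000] = 0.1562; exercise value = 0.0000 ≤ continuation, so V_0 = 0.1562

$0.16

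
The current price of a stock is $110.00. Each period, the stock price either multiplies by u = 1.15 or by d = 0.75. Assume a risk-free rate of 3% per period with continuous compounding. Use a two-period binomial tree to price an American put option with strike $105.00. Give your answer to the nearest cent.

$8.52

Risk-neutral probability p = (e^0.03 − 0.75)/(1.15 − 0.75) = 0.2805/0.4000 = 0.7011
Terminal stock prices: S_uu = 145.5, S_ud = 94.87, S_dd = 61.88
Terminal payoffs (K − S): max(-40.47, 0) = 0, max(10.13, 0) = 10.13, max(43.12, 0) = 43.12
Node u (S = 126.5): continuation = e^(−0.03)·[0.7011·0.0000 + 0.2989·10.1250] = 2.9366; exercise value = 0.0000 ≤ continuation, so V_u = 2.9366
Node d (S = 82.5): continuation = e^(−0.03)·[0.7011·10.1250 + 0.2989·43.1250] = 19.3968; exercise value = 22.5000 > continuation, so V_d = 22.5000 (exercise)
Node 0 (S = 110): continuation = e^(−0.03)·[0.7011·2.9366 + 0.2989·22.5000] = 8.5238; exercise value = 0.0000 ≤ continuation, so V_0 = 8.5238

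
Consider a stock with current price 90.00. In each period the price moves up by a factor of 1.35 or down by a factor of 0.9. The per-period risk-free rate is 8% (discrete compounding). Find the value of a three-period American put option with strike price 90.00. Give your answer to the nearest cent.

5.28

Risk-neutral probability p = (1 + 0.08 − 0.9)/(1.35 − 0.9) = 0.1800/0.4500 = 0.4000
Terminal stock prices: S_uuu = 221.4, S_uud = 147.6, S_udd = 98.42, S_ddd = 65.61
Terminal payoffs (K − S): max(-131.4, 0) = 0, max(-57.62, 0) = 0, max(-8.415, 0) = 0, max(24.39, 0) = 24.39
Node uu (S = 164): continuation = 1/1.08·[0.4000·0.0000 + 0.6000·0.0000] = 0.0000; exercise value = 0.0000 ≤ continuation, so V_uu = 0.0000
Node ud (S = 109.4): continuation = 1/1.08·[0.4000·0.0000 + 0.6000·0.0000] = 0.0000; exercise value = 0.0000 ≤ continuation, so V_ud = 0.0000
Node dd (S = 72.9): continuation = 1/1.08·[0.4000·0.0000 + 0.6000·24.3900] = 13.5500; exercise value = 17.1000 > continuation, so V_dd = 17.1000 (exercise)
Node u (S = 121.5): continuation = 1/1.08·[0.4000·0.0000 + 0.6000·0.0000] = 0.0000; exercise value = 0.0000 ≤ continuation, so V_u = 0.0000
Node d (S = 81): continuation = 1/1.08·[0.4000·0.0000 + 0.6000·17.1000] = 9.5000; exercise value = 9.0000 ≤ continuation, so V_d = 9.5000
Node 0 (S = 90): continuation = 1/1.08·[0.4000·0.0000 + 0.6000·9.5000] = 5.2778; exercise value = 0.0000 ≤ continuation, so V_0 = 5.2778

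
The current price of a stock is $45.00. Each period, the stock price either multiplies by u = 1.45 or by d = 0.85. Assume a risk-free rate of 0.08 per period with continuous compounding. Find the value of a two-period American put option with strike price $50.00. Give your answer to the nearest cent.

$6.63

Risk-neutral probability p = (e^0.08 − 0.85)/(1.45 − 0.85) = 0.2333/0.6000 = 0.3888
Terminal stock prices: S_uu = 94.61, S_ud = 55.46, S_dd = 32.51
Terminal payoffs (K − S): max(-44.61, 0) = 0, max(-5.462, 0) = 0, max(17.49, 0) = 17.49
Node u (S = 65.25): continuation = e^(−0.08)·[0.3888·0.0000 + 0.6112·0.0000] = 0.0000; exercise value = 0.0000 ≤ continuation, so V_u = 0.0000
Node d (S = 38.25): continuation = e^(−0.08)·[0.3888·0.0000 + 0.6112·17.4875] = 9.8664; exercise value = 11.7500 > continuation, so V_d = 11.7500 (exercise)
Node 0 (S = 45): continuation = e^(−0.08)·[0.3888·0.0000 + 0.6112·11.7500] = 6.6293; exercise value = 5.0000 ≤ continuation, so V_0 = 6.6293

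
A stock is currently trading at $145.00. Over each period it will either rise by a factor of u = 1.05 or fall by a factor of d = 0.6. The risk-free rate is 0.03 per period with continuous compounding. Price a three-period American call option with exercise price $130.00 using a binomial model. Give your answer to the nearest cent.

$30.28

Risk-neutral probability p = (e^0.03 − 0.6)/(1.05 − 0.6) = 0.4305/0.4500 = 0.9566
Terminal stock prices: S_uuu = 167.9, S_uud = 95.92, S_udd = 54.81, S_ddd = 31.32
Terminal payoffs (S − K): max(37.86, 0) = 37.86, max(-34.08, 0) = 0, max(-75.19, 0) = 0, max(-98.68, 0) = 0
Node uu (S = 159.9): continuation = e^(−0.03)·[0.9566·37.8556 + 0.0434·0.0000] = 35.1412; exercise value = 29.8625 ≤ continuation, so V_uu = 35.1412
Node ud (S = 91.35): continuation = e^(−0.03)·[0.9566·0.0000 + 0.0434·0.0000] = 0.0000; exercise value = 0.0000 ≤ continuation, so V_ud = 0.0000
Node dd (S = 52.2): continuation = e^(−0.03)·[0.9566·0.0000 + 0.0434·0.0000] = 0.0000; exercise value = 0.0000 ≤ continuation, so V_dd = 0.0000
Node u (S = 152.2): continuation = e^(−0.03)·[0.9566·35.1412 + 0.0434·0.0000] = 32.6214; exercise value = 22.2500 ≤ continuation, so V_u = 32.6214
Node d (S = 87): continuation = e^(−0.03)·[0.9566·0.0000 + 0.0434·0.0000] = 0.0000; exercise value = 0.0000 ≤ continuation, so V_d = 0.0000
Node 0 (S = 145): continuation = e^(−0.03)·[0.9566·32.6214 + 0.0434·0.0000] = 30.2823; exercise value = 15.0000 ≤ continuation, so V_0 = 30.2823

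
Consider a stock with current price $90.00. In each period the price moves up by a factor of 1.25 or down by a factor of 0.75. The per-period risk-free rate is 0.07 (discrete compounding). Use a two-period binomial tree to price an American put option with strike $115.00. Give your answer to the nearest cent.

Risk-neutral probability p = (1 + 0.07 − 0.75)/(1.25 − 0.75) = 0.3200/0.5000 = 0.6400
Terminal stock prices: S_uu = 140.6, S_ud = 84.38, S_dd = 50.62
Terminal payoffs (K − S): max(-25.62, 0) = 0, max(30.62, 0) = 30.62, max(64.38, 0) = 64.38
Node u (S = 112.5): continuation = 1/1.07·[0.6400·0.0000 + 0.3600·30.6250] = 10.3037; exercise value = 2.5000 ≤ continuation, so V_u = 10.3037
Node d (S = 67.5): continuation = 1/1.07·[0.6400·30.6250 + 0.3600·64.3750] = 39.9766; exercise value = 47.5000 > continuation, so V_d = 47.5000 (exercise)
Node 0 (S = 90): continuation = 1/1.07·[0.6400·10.3037 + 0.3600·47.5000] = 22.1443; exercise value = 25.0000 > continuation, so V_0 = 25.0000 (exercise)

$25.00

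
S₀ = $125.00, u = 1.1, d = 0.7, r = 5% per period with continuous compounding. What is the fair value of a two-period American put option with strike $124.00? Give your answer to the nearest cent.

$6.92

Risk-neutral probability p = (e^0.05 − 0.7)/(1.1 − 0.7) = 0.3513/0.4000 = 0.8782
Terminal stock prices: S_uu = 151.3, S_ud = 96.25, S_dd = 61.25
Terminal payoffs (K − S): max(-27.25, 0) = 0, max(27.75, 0) = 27.75, max(62.75, 0) = 62.75
Node u (S = 137.5): continuation = e^(−0.05)·[0.8782·0.0000 + 0.1218·27.7500] = 3.2157; exercise value = 0.0000 ≤ continuation, so V_u = 3.2157
Node d (S = 87.5): continuation = e^(−0.05)·[0.8782·27.7500 + 0.1218·62.7500] = 30.4524; exercise value = 36.5000 > continuation, so V_d = 36.5000 (exercise)
Node 0 (S = 125): continuation = e^(−0.05)·[0.8782·3.2157 + 0.1218·36.5000] = 6.9159; exercise value = 0.0000 ≤ continuation, so V_0 = 6.9159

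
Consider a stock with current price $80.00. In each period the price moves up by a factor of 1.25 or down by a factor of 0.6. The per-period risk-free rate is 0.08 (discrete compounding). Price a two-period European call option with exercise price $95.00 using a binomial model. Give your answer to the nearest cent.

Risk-neutral probability p = (1 + 0.08 − 0.6)/(1.25 − 0.6) = 0.4800/0.6500 = 0.7385
Terminal stock prices: S_uu = 125, S_ud = 60, S_dd = 28.8
Terminal payoffs (S − K): max(30, 0) = 30, max(-35, 0) = 0, max(-66.2, 0) = 0
Node u (S = 100): V_u = 1/1.08·[0.7385·30.0000 + 0.2615·0.0000] = 20.5128
Node d (S = 48): V_d = 1/1.08·[0.7385·0.0000 + 0.2615·0.0000] = 0.0000
Node 0 (S = 80): V_0 = 1/1.08·[0.7385·20.5128 + 0.2615·0.0000] = 14.0259

$14.03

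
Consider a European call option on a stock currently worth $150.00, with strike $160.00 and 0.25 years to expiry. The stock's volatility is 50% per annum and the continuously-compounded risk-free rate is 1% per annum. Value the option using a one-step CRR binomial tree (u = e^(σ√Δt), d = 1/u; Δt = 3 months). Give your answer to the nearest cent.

$14.40

CRR parameters: u = e^(σ√Δt) = e^(0.5·√0.25) = 1.2840, d = 1/u = 0.7788
Per-period rate: rΔt = 0.01·0.25 = 0.0025, so R = e^0.0025 = 1.0025
Risk-neutral probability p = (e^0.0025 − 0.7788)/(1.2840 − 0.7788) = 0.2237/0.5052 = 0.4428
Terminal stock prices: S_u = 192.6, S_d = 116.8
Terminal payoffs (S − K): max(32.6, 0) = 32.6, max(-43.18, 0) = 0
Node 0 (S = 150): V_0 = e^(−0.0025)·[0.4428·32.6038 + 0.5572·0.0000] = 14.4002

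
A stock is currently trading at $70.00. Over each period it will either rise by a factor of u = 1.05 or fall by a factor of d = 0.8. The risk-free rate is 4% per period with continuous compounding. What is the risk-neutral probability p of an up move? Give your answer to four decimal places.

p = 0.9632

Risk-neutral probability p = (e^0.04 − 0.8)/(1.05 − 0.8) = 0.2408/0.2500 = 0.9632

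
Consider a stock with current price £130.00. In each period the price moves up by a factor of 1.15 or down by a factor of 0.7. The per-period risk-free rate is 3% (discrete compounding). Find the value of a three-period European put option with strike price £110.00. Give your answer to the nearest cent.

£6.40

Risk-neutral probability p = (1 + 0.03 − 0.7)/(1.15 − 0.7) = 0.3300/0.4500 = 0.7333
Terminal stock prices: S_uuu = 197.7, S_uud = 120.3, S_udd = 73.25, S_ddd = 44.59
Terminal payoffs (K − S): max(-87.71, 0) = 0, max(-10.35, 0) = 0, max(36.75, 0) = 36.75, max(65.41, 0) = 65.41
Node uu (S = 171.9): V_uu = 1/1.03·[0.7333·0.0000 + 0.2667·0.0000] = 0.0000
Node ud (S = 104.6): V_ud = 1/1.03·[0.7333·0.0000 + 0.2667·36.7450] = 9.5133
Node dd (S = 63.7): V_dd = 1/1.03·[0.7333·36.7450 + 0.2667·65.4100] = 43.0961
Node u (S = 149.5): V_u = 1/1.03·[0.7333·0.0000 + 0.2667·9.5133] = 2.4630
Node d (S = 91): V_d = 1/1.03·[0.7333·9.5133 + 0.2667·43.0961] = 17.9308
Node 0 (S = 130): V_0 = 1/1.03·[0.7333·2.4630 + 0.2667·17.9308] = 6.3959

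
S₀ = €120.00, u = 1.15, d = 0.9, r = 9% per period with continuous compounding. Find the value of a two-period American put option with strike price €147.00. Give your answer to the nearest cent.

Risk-neutral probability p = (e^0.09 − 0.9)/(1.15 − 0.9) = 0.1942/0.2500 = 0.7767
Terminal stock prices: S_uu = 158.7, S_ud = 124.2, S_dd = 97.2
Terminal payoffs (K − S): max(-11.7, 0) = 0, max(22.8, 0) = 22.8, max(49.8, 0) = 49.8
Node u (S = 138): continuation = e^(−0.09)·[0.7767·0.0000 + 0.2233·22.8000] = 4.6531; exercise value = 9.0000 > continuation, so V_u = 9.0000 (exercise)
Node d (S = 108): continuation = e^(−0.09)·[0.7767·22.8000 + 0.2233·49.8000] = 26.3479; exercise value = 39.0000 > continuation, so V_d = 39.0000 (exercise)
Node 0 (S = 120): continuation = e^(−0.09)·[0.7767·9.0000 + 0.2233·39.0000] = 14.3479; exercise value = 27.0000 > continuation, so V_0 = 27.0000 (exercise)

€27.00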